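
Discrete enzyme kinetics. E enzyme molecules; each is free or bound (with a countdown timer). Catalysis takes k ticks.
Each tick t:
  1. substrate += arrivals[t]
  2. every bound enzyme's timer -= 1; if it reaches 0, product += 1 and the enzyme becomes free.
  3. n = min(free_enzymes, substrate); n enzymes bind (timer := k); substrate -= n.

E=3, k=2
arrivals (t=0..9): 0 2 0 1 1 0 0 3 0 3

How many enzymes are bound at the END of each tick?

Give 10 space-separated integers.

Answer: 0 2 2 1 2 1 0 3 3 3

Derivation:
t=0: arr=0 -> substrate=0 bound=0 product=0
t=1: arr=2 -> substrate=0 bound=2 product=0
t=2: arr=0 -> substrate=0 bound=2 product=0
t=3: arr=1 -> substrate=0 bound=1 product=2
t=4: arr=1 -> substrate=0 bound=2 product=2
t=5: arr=0 -> substrate=0 bound=1 product=3
t=6: arr=0 -> substrate=0 bound=0 product=4
t=7: arr=3 -> substrate=0 bound=3 product=4
t=8: arr=0 -> substrate=0 bound=3 product=4
t=9: arr=3 -> substrate=0 bound=3 product=7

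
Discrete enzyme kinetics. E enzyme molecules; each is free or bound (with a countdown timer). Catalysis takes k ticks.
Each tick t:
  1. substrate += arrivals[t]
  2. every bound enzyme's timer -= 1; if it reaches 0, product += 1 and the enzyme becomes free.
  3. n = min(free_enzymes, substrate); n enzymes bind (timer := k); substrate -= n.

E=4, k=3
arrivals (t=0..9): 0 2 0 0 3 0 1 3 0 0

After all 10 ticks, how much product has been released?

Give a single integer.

t=0: arr=0 -> substrate=0 bound=0 product=0
t=1: arr=2 -> substrate=0 bound=2 product=0
t=2: arr=0 -> substrate=0 bound=2 product=0
t=3: arr=0 -> substrate=0 bound=2 product=0
t=4: arr=3 -> substrate=0 bound=3 product=2
t=5: arr=0 -> substrate=0 bound=3 product=2
t=6: arr=1 -> substrate=0 bound=4 product=2
t=7: arr=3 -> substrate=0 bound=4 product=5
t=8: arr=0 -> substrate=0 bound=4 product=5
t=9: arr=0 -> substrate=0 bound=3 product=6

Answer: 6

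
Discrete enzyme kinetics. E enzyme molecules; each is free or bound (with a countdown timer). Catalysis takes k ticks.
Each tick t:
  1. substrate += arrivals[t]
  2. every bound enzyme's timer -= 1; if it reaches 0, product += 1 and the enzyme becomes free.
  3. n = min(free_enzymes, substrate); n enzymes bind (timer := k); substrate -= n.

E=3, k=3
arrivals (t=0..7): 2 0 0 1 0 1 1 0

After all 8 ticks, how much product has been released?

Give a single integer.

t=0: arr=2 -> substrate=0 bound=2 product=0
t=1: arr=0 -> substrate=0 bound=2 product=0
t=2: arr=0 -> substrate=0 bound=2 product=0
t=3: arr=1 -> substrate=0 bound=1 product=2
t=4: arr=0 -> substrate=0 bound=1 product=2
t=5: arr=1 -> substrate=0 bound=2 product=2
t=6: arr=1 -> substrate=0 bound=2 product=3
t=7: arr=0 -> substrate=0 bound=2 product=3

Answer: 3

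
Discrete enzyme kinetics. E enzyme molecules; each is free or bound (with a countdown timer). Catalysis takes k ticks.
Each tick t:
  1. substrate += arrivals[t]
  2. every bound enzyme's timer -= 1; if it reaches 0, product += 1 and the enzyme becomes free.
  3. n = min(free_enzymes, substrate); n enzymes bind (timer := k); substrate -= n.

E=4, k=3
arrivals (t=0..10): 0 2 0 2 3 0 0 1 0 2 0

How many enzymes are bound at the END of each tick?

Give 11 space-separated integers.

t=0: arr=0 -> substrate=0 bound=0 product=0
t=1: arr=2 -> substrate=0 bound=2 product=0
t=2: arr=0 -> substrate=0 bound=2 product=0
t=3: arr=2 -> substrate=0 bound=4 product=0
t=4: arr=3 -> substrate=1 bound=4 product=2
t=5: arr=0 -> substrate=1 bound=4 product=2
t=6: arr=0 -> substrate=0 bound=3 product=4
t=7: arr=1 -> substrate=0 bound=2 product=6
t=8: arr=0 -> substrate=0 bound=2 product=6
t=9: arr=2 -> substrate=0 bound=3 product=7
t=10: arr=0 -> substrate=0 bound=2 product=8

Answer: 0 2 2 4 4 4 3 2 2 3 2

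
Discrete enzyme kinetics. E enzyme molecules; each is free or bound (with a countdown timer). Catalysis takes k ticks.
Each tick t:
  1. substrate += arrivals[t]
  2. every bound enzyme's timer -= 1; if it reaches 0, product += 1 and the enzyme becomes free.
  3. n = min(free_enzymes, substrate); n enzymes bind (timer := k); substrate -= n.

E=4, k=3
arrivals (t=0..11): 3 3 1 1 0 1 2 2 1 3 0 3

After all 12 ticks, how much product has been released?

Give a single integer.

t=0: arr=3 -> substrate=0 bound=3 product=0
t=1: arr=3 -> substrate=2 bound=4 product=0
t=2: arr=1 -> substrate=3 bound=4 product=0
t=3: arr=1 -> substrate=1 bound=4 product=3
t=4: arr=0 -> substrate=0 bound=4 product=4
t=5: arr=1 -> substrate=1 bound=4 product=4
t=6: arr=2 -> substrate=0 bound=4 product=7
t=7: arr=2 -> substrate=1 bound=4 product=8
t=8: arr=1 -> substrate=2 bound=4 product=8
t=9: arr=3 -> substrate=2 bound=4 product=11
t=10: arr=0 -> substrate=1 bound=4 product=12
t=11: arr=3 -> substrate=4 bound=4 product=12

Answer: 12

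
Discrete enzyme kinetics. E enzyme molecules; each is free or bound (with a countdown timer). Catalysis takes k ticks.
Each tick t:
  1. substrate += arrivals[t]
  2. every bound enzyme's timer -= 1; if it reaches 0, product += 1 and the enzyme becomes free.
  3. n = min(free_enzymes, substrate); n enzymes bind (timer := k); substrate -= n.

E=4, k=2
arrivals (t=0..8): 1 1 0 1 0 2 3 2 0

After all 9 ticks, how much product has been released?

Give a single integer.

Answer: 7

Derivation:
t=0: arr=1 -> substrate=0 bound=1 product=0
t=1: arr=1 -> substrate=0 bound=2 product=0
t=2: arr=0 -> substrate=0 bound=1 product=1
t=3: arr=1 -> substrate=0 bound=1 product=2
t=4: arr=0 -> substrate=0 bound=1 product=2
t=5: arr=2 -> substrate=0 bound=2 product=3
t=6: arr=3 -> substrate=1 bound=4 product=3
t=7: arr=2 -> substrate=1 bound=4 product=5
t=8: arr=0 -> substrate=0 bound=3 product=7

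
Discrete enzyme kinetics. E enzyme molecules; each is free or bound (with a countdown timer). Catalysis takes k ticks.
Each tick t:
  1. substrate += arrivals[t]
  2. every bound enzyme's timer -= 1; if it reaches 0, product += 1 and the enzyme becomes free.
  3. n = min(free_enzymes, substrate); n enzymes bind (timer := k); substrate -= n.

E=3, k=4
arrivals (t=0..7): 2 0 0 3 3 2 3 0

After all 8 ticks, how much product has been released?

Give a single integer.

Answer: 3

Derivation:
t=0: arr=2 -> substrate=0 bound=2 product=0
t=1: arr=0 -> substrate=0 bound=2 product=0
t=2: arr=0 -> substrate=0 bound=2 product=0
t=3: arr=3 -> substrate=2 bound=3 product=0
t=4: arr=3 -> substrate=3 bound=3 product=2
t=5: arr=2 -> substrate=5 bound=3 product=2
t=6: arr=3 -> substrate=8 bound=3 product=2
t=7: arr=0 -> substrate=7 bound=3 product=3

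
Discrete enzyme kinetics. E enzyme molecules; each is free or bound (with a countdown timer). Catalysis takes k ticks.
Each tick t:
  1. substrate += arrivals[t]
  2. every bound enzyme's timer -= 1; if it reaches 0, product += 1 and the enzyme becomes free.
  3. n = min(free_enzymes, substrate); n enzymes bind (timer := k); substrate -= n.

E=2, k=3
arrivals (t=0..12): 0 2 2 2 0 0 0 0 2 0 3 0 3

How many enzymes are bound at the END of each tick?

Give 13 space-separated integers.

Answer: 0 2 2 2 2 2 2 2 2 2 2 2 2

Derivation:
t=0: arr=0 -> substrate=0 bound=0 product=0
t=1: arr=2 -> substrate=0 bound=2 product=0
t=2: arr=2 -> substrate=2 bound=2 product=0
t=3: arr=2 -> substrate=4 bound=2 product=0
t=4: arr=0 -> substrate=2 bound=2 product=2
t=5: arr=0 -> substrate=2 bound=2 product=2
t=6: arr=0 -> substrate=2 bound=2 product=2
t=7: arr=0 -> substrate=0 bound=2 product=4
t=8: arr=2 -> substrate=2 bound=2 product=4
t=9: arr=0 -> substrate=2 bound=2 product=4
t=10: arr=3 -> substrate=3 bound=2 product=6
t=11: arr=0 -> substrate=3 bound=2 product=6
t=12: arr=3 -> substrate=6 bound=2 product=6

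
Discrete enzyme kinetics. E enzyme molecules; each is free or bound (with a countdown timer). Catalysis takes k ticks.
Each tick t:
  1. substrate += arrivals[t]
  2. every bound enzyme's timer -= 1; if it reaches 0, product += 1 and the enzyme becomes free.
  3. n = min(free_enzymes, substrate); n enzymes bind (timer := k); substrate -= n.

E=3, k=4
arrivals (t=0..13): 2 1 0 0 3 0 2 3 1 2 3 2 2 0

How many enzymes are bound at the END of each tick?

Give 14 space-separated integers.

t=0: arr=2 -> substrate=0 bound=2 product=0
t=1: arr=1 -> substrate=0 bound=3 product=0
t=2: arr=0 -> substrate=0 bound=3 product=0
t=3: arr=0 -> substrate=0 bound=3 product=0
t=4: arr=3 -> substrate=1 bound=3 product=2
t=5: arr=0 -> substrate=0 bound=3 product=3
t=6: arr=2 -> substrate=2 bound=3 product=3
t=7: arr=3 -> substrate=5 bound=3 product=3
t=8: arr=1 -> substrate=4 bound=3 product=5
t=9: arr=2 -> substrate=5 bound=3 product=6
t=10: arr=3 -> substrate=8 bound=3 product=6
t=11: arr=2 -> substrate=10 bound=3 product=6
t=12: arr=2 -> substrate=10 bound=3 product=8
t=13: arr=0 -> substrate=9 bound=3 product=9

Answer: 2 3 3 3 3 3 3 3 3 3 3 3 3 3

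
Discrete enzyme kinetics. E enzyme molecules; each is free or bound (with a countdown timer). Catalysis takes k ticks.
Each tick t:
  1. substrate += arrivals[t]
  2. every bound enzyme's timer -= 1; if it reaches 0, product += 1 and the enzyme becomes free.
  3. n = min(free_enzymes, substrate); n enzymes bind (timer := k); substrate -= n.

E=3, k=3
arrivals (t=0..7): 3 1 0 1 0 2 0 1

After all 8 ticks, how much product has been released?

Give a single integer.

t=0: arr=3 -> substrate=0 bound=3 product=0
t=1: arr=1 -> substrate=1 bound=3 product=0
t=2: arr=0 -> substrate=1 bound=3 product=0
t=3: arr=1 -> substrate=0 bound=2 product=3
t=4: arr=0 -> substrate=0 bound=2 product=3
t=5: arr=2 -> substrate=1 bound=3 product=3
t=6: arr=0 -> substrate=0 bound=2 product=5
t=7: arr=1 -> substrate=0 bound=3 product=5

Answer: 5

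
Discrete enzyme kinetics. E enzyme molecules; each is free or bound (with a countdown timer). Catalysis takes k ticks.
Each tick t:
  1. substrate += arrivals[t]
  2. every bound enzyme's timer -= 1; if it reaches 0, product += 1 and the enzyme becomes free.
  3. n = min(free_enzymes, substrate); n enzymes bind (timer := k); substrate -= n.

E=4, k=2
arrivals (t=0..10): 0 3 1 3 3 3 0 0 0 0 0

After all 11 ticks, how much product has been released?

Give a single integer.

t=0: arr=0 -> substrate=0 bound=0 product=0
t=1: arr=3 -> substrate=0 bound=3 product=0
t=2: arr=1 -> substrate=0 bound=4 product=0
t=3: arr=3 -> substrate=0 bound=4 product=3
t=4: arr=3 -> substrate=2 bound=4 product=4
t=5: arr=3 -> substrate=2 bound=4 product=7
t=6: arr=0 -> substrate=1 bound=4 product=8
t=7: arr=0 -> substrate=0 bound=2 product=11
t=8: arr=0 -> substrate=0 bound=1 product=12
t=9: arr=0 -> substrate=0 bound=0 product=13
t=10: arr=0 -> substrate=0 bound=0 product=13

Answer: 13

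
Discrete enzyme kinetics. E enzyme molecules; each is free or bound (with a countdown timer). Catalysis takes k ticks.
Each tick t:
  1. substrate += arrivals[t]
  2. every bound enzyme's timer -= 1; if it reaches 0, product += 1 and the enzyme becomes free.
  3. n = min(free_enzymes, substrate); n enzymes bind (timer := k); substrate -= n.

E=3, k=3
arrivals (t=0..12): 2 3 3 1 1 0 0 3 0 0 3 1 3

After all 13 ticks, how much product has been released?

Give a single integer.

Answer: 11

Derivation:
t=0: arr=2 -> substrate=0 bound=2 product=0
t=1: arr=3 -> substrate=2 bound=3 product=0
t=2: arr=3 -> substrate=5 bound=3 product=0
t=3: arr=1 -> substrate=4 bound=3 product=2
t=4: arr=1 -> substrate=4 bound=3 product=3
t=5: arr=0 -> substrate=4 bound=3 product=3
t=6: arr=0 -> substrate=2 bound=3 product=5
t=7: arr=3 -> substrate=4 bound=3 product=6
t=8: arr=0 -> substrate=4 bound=3 product=6
t=9: arr=0 -> substrate=2 bound=3 product=8
t=10: arr=3 -> substrate=4 bound=3 product=9
t=11: arr=1 -> substrate=5 bound=3 product=9
t=12: arr=3 -> substrate=6 bound=3 product=11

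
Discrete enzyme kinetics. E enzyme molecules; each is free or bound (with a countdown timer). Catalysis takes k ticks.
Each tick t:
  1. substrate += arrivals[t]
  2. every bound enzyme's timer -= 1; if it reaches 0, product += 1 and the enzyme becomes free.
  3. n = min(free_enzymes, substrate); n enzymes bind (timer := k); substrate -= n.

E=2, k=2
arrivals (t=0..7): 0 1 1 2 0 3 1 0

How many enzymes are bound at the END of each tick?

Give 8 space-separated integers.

Answer: 0 1 2 2 2 2 2 2

Derivation:
t=0: arr=0 -> substrate=0 bound=0 product=0
t=1: arr=1 -> substrate=0 bound=1 product=0
t=2: arr=1 -> substrate=0 bound=2 product=0
t=3: arr=2 -> substrate=1 bound=2 product=1
t=4: arr=0 -> substrate=0 bound=2 product=2
t=5: arr=3 -> substrate=2 bound=2 product=3
t=6: arr=1 -> substrate=2 bound=2 product=4
t=7: arr=0 -> substrate=1 bound=2 product=5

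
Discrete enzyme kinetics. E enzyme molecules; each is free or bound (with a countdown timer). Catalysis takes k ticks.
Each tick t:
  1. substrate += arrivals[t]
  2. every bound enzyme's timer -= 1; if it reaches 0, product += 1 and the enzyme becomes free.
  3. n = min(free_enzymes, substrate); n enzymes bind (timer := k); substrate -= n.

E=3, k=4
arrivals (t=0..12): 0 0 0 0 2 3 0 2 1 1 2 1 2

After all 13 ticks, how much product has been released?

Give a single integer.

t=0: arr=0 -> substrate=0 bound=0 product=0
t=1: arr=0 -> substrate=0 bound=0 product=0
t=2: arr=0 -> substrate=0 bound=0 product=0
t=3: arr=0 -> substrate=0 bound=0 product=0
t=4: arr=2 -> substrate=0 bound=2 product=0
t=5: arr=3 -> substrate=2 bound=3 product=0
t=6: arr=0 -> substrate=2 bound=3 product=0
t=7: arr=2 -> substrate=4 bound=3 product=0
t=8: arr=1 -> substrate=3 bound=3 product=2
t=9: arr=1 -> substrate=3 bound=3 product=3
t=10: arr=2 -> substrate=5 bound=3 product=3
t=11: arr=1 -> substrate=6 bound=3 product=3
t=12: arr=2 -> substrate=6 bound=3 product=5

Answer: 5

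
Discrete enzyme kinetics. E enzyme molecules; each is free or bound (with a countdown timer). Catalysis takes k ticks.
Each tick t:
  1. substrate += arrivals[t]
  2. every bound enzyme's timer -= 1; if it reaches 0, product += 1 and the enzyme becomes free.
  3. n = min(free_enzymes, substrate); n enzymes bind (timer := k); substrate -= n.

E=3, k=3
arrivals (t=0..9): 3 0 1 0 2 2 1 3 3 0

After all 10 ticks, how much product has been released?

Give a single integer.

Answer: 7

Derivation:
t=0: arr=3 -> substrate=0 bound=3 product=0
t=1: arr=0 -> substrate=0 bound=3 product=0
t=2: arr=1 -> substrate=1 bound=3 product=0
t=3: arr=0 -> substrate=0 bound=1 product=3
t=4: arr=2 -> substrate=0 bound=3 product=3
t=5: arr=2 -> substrate=2 bound=3 product=3
t=6: arr=1 -> substrate=2 bound=3 product=4
t=7: arr=3 -> substrate=3 bound=3 product=6
t=8: arr=3 -> substrate=6 bound=3 product=6
t=9: arr=0 -> substrate=5 bound=3 product=7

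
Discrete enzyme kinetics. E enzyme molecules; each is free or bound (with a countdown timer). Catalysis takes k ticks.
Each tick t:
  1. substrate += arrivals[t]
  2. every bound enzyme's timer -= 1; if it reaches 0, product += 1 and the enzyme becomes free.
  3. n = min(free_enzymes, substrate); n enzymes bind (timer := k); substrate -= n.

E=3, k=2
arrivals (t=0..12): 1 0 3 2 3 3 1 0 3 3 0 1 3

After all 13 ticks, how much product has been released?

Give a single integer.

Answer: 16

Derivation:
t=0: arr=1 -> substrate=0 bound=1 product=0
t=1: arr=0 -> substrate=0 bound=1 product=0
t=2: arr=3 -> substrate=0 bound=3 product=1
t=3: arr=2 -> substrate=2 bound=3 product=1
t=4: arr=3 -> substrate=2 bound=3 product=4
t=5: arr=3 -> substrate=5 bound=3 product=4
t=6: arr=1 -> substrate=3 bound=3 product=7
t=7: arr=0 -> substrate=3 bound=3 product=7
t=8: arr=3 -> substrate=3 bound=3 product=10
t=9: arr=3 -> substrate=6 bound=3 product=10
t=10: arr=0 -> substrate=3 bound=3 product=13
t=11: arr=1 -> substrate=4 bound=3 product=13
t=12: arr=3 -> substrate=4 bound=3 product=16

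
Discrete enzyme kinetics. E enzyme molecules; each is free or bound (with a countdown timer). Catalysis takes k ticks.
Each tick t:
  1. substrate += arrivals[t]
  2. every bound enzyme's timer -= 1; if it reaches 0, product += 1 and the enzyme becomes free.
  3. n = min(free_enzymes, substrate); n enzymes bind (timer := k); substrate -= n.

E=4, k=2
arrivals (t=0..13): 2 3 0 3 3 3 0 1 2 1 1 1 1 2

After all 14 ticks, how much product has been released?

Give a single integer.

Answer: 20

Derivation:
t=0: arr=2 -> substrate=0 bound=2 product=0
t=1: arr=3 -> substrate=1 bound=4 product=0
t=2: arr=0 -> substrate=0 bound=3 product=2
t=3: arr=3 -> substrate=0 bound=4 product=4
t=4: arr=3 -> substrate=2 bound=4 product=5
t=5: arr=3 -> substrate=2 bound=4 product=8
t=6: arr=0 -> substrate=1 bound=4 product=9
t=7: arr=1 -> substrate=0 bound=3 product=12
t=8: arr=2 -> substrate=0 bound=4 product=13
t=9: arr=1 -> substrate=0 bound=3 product=15
t=10: arr=1 -> substrate=0 bound=2 product=17
t=11: arr=1 -> substrate=0 bound=2 product=18
t=12: arr=1 -> substrate=0 bound=2 product=19
t=13: arr=2 -> substrate=0 bound=3 product=20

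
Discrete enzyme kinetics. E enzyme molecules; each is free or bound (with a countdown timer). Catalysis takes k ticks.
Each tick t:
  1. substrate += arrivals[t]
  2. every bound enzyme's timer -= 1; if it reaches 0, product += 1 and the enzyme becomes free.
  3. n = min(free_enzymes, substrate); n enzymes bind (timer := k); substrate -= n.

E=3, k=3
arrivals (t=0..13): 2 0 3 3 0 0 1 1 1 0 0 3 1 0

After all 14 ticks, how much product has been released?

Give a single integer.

t=0: arr=2 -> substrate=0 bound=2 product=0
t=1: arr=0 -> substrate=0 bound=2 product=0
t=2: arr=3 -> substrate=2 bound=3 product=0
t=3: arr=3 -> substrate=3 bound=3 product=2
t=4: arr=0 -> substrate=3 bound=3 product=2
t=5: arr=0 -> substrate=2 bound=3 product=3
t=6: arr=1 -> substrate=1 bound=3 product=5
t=7: arr=1 -> substrate=2 bound=3 product=5
t=8: arr=1 -> substrate=2 bound=3 product=6
t=9: arr=0 -> substrate=0 bound=3 product=8
t=10: arr=0 -> substrate=0 bound=3 product=8
t=11: arr=3 -> substrate=2 bound=3 product=9
t=12: arr=1 -> substrate=1 bound=3 product=11
t=13: arr=0 -> substrate=1 bound=3 product=11

Answer: 11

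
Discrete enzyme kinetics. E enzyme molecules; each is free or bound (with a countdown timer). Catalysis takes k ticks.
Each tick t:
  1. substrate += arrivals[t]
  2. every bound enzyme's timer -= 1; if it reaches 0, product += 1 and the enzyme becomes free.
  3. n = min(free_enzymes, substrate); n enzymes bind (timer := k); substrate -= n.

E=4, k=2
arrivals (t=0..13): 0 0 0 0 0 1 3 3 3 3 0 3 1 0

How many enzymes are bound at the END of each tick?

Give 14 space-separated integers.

t=0: arr=0 -> substrate=0 bound=0 product=0
t=1: arr=0 -> substrate=0 bound=0 product=0
t=2: arr=0 -> substrate=0 bound=0 product=0
t=3: arr=0 -> substrate=0 bound=0 product=0
t=4: arr=0 -> substrate=0 bound=0 product=0
t=5: arr=1 -> substrate=0 bound=1 product=0
t=6: arr=3 -> substrate=0 bound=4 product=0
t=7: arr=3 -> substrate=2 bound=4 product=1
t=8: arr=3 -> substrate=2 bound=4 product=4
t=9: arr=3 -> substrate=4 bound=4 product=5
t=10: arr=0 -> substrate=1 bound=4 product=8
t=11: arr=3 -> substrate=3 bound=4 product=9
t=12: arr=1 -> substrate=1 bound=4 product=12
t=13: arr=0 -> substrate=0 bound=4 product=13

Answer: 0 0 0 0 0 1 4 4 4 4 4 4 4 4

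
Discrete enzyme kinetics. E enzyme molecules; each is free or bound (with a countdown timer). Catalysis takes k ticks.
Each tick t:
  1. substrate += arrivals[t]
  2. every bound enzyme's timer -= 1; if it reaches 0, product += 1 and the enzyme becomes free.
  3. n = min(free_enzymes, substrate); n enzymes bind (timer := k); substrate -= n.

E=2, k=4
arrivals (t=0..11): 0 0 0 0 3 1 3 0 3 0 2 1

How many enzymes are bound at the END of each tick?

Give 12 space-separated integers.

Answer: 0 0 0 0 2 2 2 2 2 2 2 2

Derivation:
t=0: arr=0 -> substrate=0 bound=0 product=0
t=1: arr=0 -> substrate=0 bound=0 product=0
t=2: arr=0 -> substrate=0 bound=0 product=0
t=3: arr=0 -> substrate=0 bound=0 product=0
t=4: arr=3 -> substrate=1 bound=2 product=0
t=5: arr=1 -> substrate=2 bound=2 product=0
t=6: arr=3 -> substrate=5 bound=2 product=0
t=7: arr=0 -> substrate=5 bound=2 product=0
t=8: arr=3 -> substrate=6 bound=2 product=2
t=9: arr=0 -> substrate=6 bound=2 product=2
t=10: arr=2 -> substrate=8 bound=2 product=2
t=11: arr=1 -> substrate=9 bound=2 product=2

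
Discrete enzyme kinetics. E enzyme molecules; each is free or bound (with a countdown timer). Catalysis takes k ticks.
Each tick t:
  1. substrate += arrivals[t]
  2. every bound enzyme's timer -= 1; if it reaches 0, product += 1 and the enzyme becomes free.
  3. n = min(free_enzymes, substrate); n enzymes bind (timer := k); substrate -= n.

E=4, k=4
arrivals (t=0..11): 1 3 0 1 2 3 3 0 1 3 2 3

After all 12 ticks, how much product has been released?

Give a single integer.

t=0: arr=1 -> substrate=0 bound=1 product=0
t=1: arr=3 -> substrate=0 bound=4 product=0
t=2: arr=0 -> substrate=0 bound=4 product=0
t=3: arr=1 -> substrate=1 bound=4 product=0
t=4: arr=2 -> substrate=2 bound=4 product=1
t=5: arr=3 -> substrate=2 bound=4 product=4
t=6: arr=3 -> substrate=5 bound=4 product=4
t=7: arr=0 -> substrate=5 bound=4 product=4
t=8: arr=1 -> substrate=5 bound=4 product=5
t=9: arr=3 -> substrate=5 bound=4 product=8
t=10: arr=2 -> substrate=7 bound=4 product=8
t=11: arr=3 -> substrate=10 bound=4 product=8

Answer: 8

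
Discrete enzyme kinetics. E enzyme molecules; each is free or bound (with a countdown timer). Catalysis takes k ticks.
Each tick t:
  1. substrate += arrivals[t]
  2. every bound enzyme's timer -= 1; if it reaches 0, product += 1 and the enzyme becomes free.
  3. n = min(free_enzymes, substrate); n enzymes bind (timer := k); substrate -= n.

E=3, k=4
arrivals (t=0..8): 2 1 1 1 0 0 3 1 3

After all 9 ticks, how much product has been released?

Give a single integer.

t=0: arr=2 -> substrate=0 bound=2 product=0
t=1: arr=1 -> substrate=0 bound=3 product=0
t=2: arr=1 -> substrate=1 bound=3 product=0
t=3: arr=1 -> substrate=2 bound=3 product=0
t=4: arr=0 -> substrate=0 bound=3 product=2
t=5: arr=0 -> substrate=0 bound=2 product=3
t=6: arr=3 -> substrate=2 bound=3 product=3
t=7: arr=1 -> substrate=3 bound=3 product=3
t=8: arr=3 -> substrate=4 bound=3 product=5

Answer: 5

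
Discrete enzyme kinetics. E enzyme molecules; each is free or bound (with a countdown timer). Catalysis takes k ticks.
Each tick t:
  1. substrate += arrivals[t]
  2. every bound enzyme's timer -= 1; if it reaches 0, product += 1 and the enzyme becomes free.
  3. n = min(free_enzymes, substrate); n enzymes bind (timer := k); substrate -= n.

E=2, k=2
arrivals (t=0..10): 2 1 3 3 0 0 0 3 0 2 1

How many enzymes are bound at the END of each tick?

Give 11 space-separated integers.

Answer: 2 2 2 2 2 2 2 2 2 2 2

Derivation:
t=0: arr=2 -> substrate=0 bound=2 product=0
t=1: arr=1 -> substrate=1 bound=2 product=0
t=2: arr=3 -> substrate=2 bound=2 product=2
t=3: arr=3 -> substrate=5 bound=2 product=2
t=4: arr=0 -> substrate=3 bound=2 product=4
t=5: arr=0 -> substrate=3 bound=2 product=4
t=6: arr=0 -> substrate=1 bound=2 product=6
t=7: arr=3 -> substrate=4 bound=2 product=6
t=8: arr=0 -> substrate=2 bound=2 product=8
t=9: arr=2 -> substrate=4 bound=2 product=8
t=10: arr=1 -> substrate=3 bound=2 product=10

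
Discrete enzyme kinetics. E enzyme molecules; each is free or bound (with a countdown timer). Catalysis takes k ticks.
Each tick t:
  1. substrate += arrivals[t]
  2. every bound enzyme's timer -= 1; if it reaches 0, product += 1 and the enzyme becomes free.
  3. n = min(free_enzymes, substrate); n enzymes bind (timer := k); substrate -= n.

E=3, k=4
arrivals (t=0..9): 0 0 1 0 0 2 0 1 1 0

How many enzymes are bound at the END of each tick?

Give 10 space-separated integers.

t=0: arr=0 -> substrate=0 bound=0 product=0
t=1: arr=0 -> substrate=0 bound=0 product=0
t=2: arr=1 -> substrate=0 bound=1 product=0
t=3: arr=0 -> substrate=0 bound=1 product=0
t=4: arr=0 -> substrate=0 bound=1 product=0
t=5: arr=2 -> substrate=0 bound=3 product=0
t=6: arr=0 -> substrate=0 bound=2 product=1
t=7: arr=1 -> substrate=0 bound=3 product=1
t=8: arr=1 -> substrate=1 bound=3 product=1
t=9: arr=0 -> substrate=0 bound=2 product=3

Answer: 0 0 1 1 1 3 2 3 3 2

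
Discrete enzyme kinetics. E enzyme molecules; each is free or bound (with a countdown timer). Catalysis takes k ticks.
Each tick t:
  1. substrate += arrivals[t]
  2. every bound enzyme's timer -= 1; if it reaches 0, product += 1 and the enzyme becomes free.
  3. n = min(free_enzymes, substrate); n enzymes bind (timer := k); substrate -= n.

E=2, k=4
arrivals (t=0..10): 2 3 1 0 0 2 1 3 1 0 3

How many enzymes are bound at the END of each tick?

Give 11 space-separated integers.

t=0: arr=2 -> substrate=0 bound=2 product=0
t=1: arr=3 -> substrate=3 bound=2 product=0
t=2: arr=1 -> substrate=4 bound=2 product=0
t=3: arr=0 -> substrate=4 bound=2 product=0
t=4: arr=0 -> substrate=2 bound=2 product=2
t=5: arr=2 -> substrate=4 bound=2 product=2
t=6: arr=1 -> substrate=5 bound=2 product=2
t=7: arr=3 -> substrate=8 bound=2 product=2
t=8: arr=1 -> substrate=7 bound=2 product=4
t=9: arr=0 -> substrate=7 bound=2 product=4
t=10: arr=3 -> substrate=10 bound=2 product=4

Answer: 2 2 2 2 2 2 2 2 2 2 2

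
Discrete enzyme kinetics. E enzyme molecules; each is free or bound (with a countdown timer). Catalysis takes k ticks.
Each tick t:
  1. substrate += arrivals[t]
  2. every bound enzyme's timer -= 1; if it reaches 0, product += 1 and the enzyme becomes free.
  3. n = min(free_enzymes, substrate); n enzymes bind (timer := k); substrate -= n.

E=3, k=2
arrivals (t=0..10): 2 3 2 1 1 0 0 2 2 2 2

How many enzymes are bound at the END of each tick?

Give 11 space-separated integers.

t=0: arr=2 -> substrate=0 bound=2 product=0
t=1: arr=3 -> substrate=2 bound=3 product=0
t=2: arr=2 -> substrate=2 bound=3 product=2
t=3: arr=1 -> substrate=2 bound=3 product=3
t=4: arr=1 -> substrate=1 bound=3 product=5
t=5: arr=0 -> substrate=0 bound=3 product=6
t=6: arr=0 -> substrate=0 bound=1 product=8
t=7: arr=2 -> substrate=0 bound=2 product=9
t=8: arr=2 -> substrate=1 bound=3 product=9
t=9: arr=2 -> substrate=1 bound=3 product=11
t=10: arr=2 -> substrate=2 bound=3 product=12

Answer: 2 3 3 3 3 3 1 2 3 3 3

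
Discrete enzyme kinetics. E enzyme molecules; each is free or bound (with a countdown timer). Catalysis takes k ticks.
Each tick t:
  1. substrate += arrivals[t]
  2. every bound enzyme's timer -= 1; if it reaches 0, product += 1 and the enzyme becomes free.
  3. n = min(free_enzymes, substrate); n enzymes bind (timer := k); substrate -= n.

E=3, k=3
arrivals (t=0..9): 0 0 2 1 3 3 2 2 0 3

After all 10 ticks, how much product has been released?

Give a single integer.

t=0: arr=0 -> substrate=0 bound=0 product=0
t=1: arr=0 -> substrate=0 bound=0 product=0
t=2: arr=2 -> substrate=0 bound=2 product=0
t=3: arr=1 -> substrate=0 bound=3 product=0
t=4: arr=3 -> substrate=3 bound=3 product=0
t=5: arr=3 -> substrate=4 bound=3 product=2
t=6: arr=2 -> substrate=5 bound=3 product=3
t=7: arr=2 -> substrate=7 bound=3 product=3
t=8: arr=0 -> substrate=5 bound=3 product=5
t=9: arr=3 -> substrate=7 bound=3 product=6

Answer: 6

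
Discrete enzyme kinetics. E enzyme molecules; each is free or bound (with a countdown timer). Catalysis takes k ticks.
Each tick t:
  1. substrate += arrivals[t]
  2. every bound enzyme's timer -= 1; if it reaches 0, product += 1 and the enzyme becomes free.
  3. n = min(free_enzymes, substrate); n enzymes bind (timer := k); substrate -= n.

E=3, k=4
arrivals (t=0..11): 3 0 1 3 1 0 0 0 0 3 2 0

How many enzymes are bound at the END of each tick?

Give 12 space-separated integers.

Answer: 3 3 3 3 3 3 3 3 2 3 3 3

Derivation:
t=0: arr=3 -> substrate=0 bound=3 product=0
t=1: arr=0 -> substrate=0 bound=3 product=0
t=2: arr=1 -> substrate=1 bound=3 product=0
t=3: arr=3 -> substrate=4 bound=3 product=0
t=4: arr=1 -> substrate=2 bound=3 product=3
t=5: arr=0 -> substrate=2 bound=3 product=3
t=6: arr=0 -> substrate=2 bound=3 product=3
t=7: arr=0 -> substrate=2 bound=3 product=3
t=8: arr=0 -> substrate=0 bound=2 product=6
t=9: arr=3 -> substrate=2 bound=3 product=6
t=10: arr=2 -> substrate=4 bound=3 product=6
t=11: arr=0 -> substrate=4 bound=3 product=6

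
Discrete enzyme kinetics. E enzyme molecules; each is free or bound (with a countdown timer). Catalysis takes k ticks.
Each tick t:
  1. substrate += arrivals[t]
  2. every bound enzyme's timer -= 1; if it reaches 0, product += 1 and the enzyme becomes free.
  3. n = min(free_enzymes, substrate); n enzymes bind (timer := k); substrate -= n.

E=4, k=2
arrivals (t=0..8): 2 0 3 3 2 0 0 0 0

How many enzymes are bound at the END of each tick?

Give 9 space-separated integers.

Answer: 2 2 3 4 4 4 1 0 0

Derivation:
t=0: arr=2 -> substrate=0 bound=2 product=0
t=1: arr=0 -> substrate=0 bound=2 product=0
t=2: arr=3 -> substrate=0 bound=3 product=2
t=3: arr=3 -> substrate=2 bound=4 product=2
t=4: arr=2 -> substrate=1 bound=4 product=5
t=5: arr=0 -> substrate=0 bound=4 product=6
t=6: arr=0 -> substrate=0 bound=1 product=9
t=7: arr=0 -> substrate=0 bound=0 product=10
t=8: arr=0 -> substrate=0 bound=0 product=10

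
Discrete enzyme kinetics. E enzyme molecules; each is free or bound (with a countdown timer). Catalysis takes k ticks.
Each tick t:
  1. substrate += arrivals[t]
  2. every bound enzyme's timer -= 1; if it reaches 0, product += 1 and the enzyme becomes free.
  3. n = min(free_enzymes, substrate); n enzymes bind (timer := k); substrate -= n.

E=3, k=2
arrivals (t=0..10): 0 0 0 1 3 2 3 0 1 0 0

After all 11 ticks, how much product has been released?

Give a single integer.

t=0: arr=0 -> substrate=0 bound=0 product=0
t=1: arr=0 -> substrate=0 bound=0 product=0
t=2: arr=0 -> substrate=0 bound=0 product=0
t=3: arr=1 -> substrate=0 bound=1 product=0
t=4: arr=3 -> substrate=1 bound=3 product=0
t=5: arr=2 -> substrate=2 bound=3 product=1
t=6: arr=3 -> substrate=3 bound=3 product=3
t=7: arr=0 -> substrate=2 bound=3 product=4
t=8: arr=1 -> substrate=1 bound=3 product=6
t=9: arr=0 -> substrate=0 bound=3 product=7
t=10: arr=0 -> substrate=0 bound=1 product=9

Answer: 9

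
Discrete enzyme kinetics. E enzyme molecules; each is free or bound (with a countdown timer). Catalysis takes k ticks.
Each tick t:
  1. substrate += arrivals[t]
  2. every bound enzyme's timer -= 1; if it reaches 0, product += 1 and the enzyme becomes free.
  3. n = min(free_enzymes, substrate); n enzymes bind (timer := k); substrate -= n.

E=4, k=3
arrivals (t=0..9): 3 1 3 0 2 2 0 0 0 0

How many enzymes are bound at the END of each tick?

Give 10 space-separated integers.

Answer: 3 4 4 4 4 4 4 3 3 0

Derivation:
t=0: arr=3 -> substrate=0 bound=3 product=0
t=1: arr=1 -> substrate=0 bound=4 product=0
t=2: arr=3 -> substrate=3 bound=4 product=0
t=3: arr=0 -> substrate=0 bound=4 product=3
t=4: arr=2 -> substrate=1 bound=4 product=4
t=5: arr=2 -> substrate=3 bound=4 product=4
t=6: arr=0 -> substrate=0 bound=4 product=7
t=7: arr=0 -> substrate=0 bound=3 product=8
t=8: arr=0 -> substrate=0 bound=3 product=8
t=9: arr=0 -> substrate=0 bound=0 product=11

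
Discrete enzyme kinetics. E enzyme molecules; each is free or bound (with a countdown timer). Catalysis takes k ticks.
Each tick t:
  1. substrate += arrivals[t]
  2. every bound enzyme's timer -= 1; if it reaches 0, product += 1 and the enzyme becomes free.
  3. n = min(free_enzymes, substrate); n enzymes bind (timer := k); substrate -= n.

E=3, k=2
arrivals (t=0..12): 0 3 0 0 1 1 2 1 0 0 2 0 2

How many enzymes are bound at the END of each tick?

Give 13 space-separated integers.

Answer: 0 3 3 0 1 2 3 3 1 0 2 2 2

Derivation:
t=0: arr=0 -> substrate=0 bound=0 product=0
t=1: arr=3 -> substrate=0 bound=3 product=0
t=2: arr=0 -> substrate=0 bound=3 product=0
t=3: arr=0 -> substrate=0 bound=0 product=3
t=4: arr=1 -> substrate=0 bound=1 product=3
t=5: arr=1 -> substrate=0 bound=2 product=3
t=6: arr=2 -> substrate=0 bound=3 product=4
t=7: arr=1 -> substrate=0 bound=3 product=5
t=8: arr=0 -> substrate=0 bound=1 product=7
t=9: arr=0 -> substrate=0 bound=0 product=8
t=10: arr=2 -> substrate=0 bound=2 product=8
t=11: arr=0 -> substrate=0 bound=2 product=8
t=12: arr=2 -> substrate=0 bound=2 product=10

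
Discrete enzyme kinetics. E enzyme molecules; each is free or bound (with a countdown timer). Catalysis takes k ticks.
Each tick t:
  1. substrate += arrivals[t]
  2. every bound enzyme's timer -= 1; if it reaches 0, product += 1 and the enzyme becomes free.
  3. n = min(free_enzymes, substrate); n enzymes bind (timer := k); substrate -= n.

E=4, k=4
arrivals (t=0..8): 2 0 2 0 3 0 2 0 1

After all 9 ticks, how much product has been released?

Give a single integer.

Answer: 6

Derivation:
t=0: arr=2 -> substrate=0 bound=2 product=0
t=1: arr=0 -> substrate=0 bound=2 product=0
t=2: arr=2 -> substrate=0 bound=4 product=0
t=3: arr=0 -> substrate=0 bound=4 product=0
t=4: arr=3 -> substrate=1 bound=4 product=2
t=5: arr=0 -> substrate=1 bound=4 product=2
t=6: arr=2 -> substrate=1 bound=4 product=4
t=7: arr=0 -> substrate=1 bound=4 product=4
t=8: arr=1 -> substrate=0 bound=4 product=6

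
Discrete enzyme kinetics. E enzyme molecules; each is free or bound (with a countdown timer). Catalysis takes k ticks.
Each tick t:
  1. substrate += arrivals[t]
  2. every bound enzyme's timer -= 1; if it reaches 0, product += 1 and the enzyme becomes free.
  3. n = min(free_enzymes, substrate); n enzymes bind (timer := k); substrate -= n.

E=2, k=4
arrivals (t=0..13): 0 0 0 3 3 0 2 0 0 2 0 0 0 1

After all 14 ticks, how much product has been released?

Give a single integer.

Answer: 4

Derivation:
t=0: arr=0 -> substrate=0 bound=0 product=0
t=1: arr=0 -> substrate=0 bound=0 product=0
t=2: arr=0 -> substrate=0 bound=0 product=0
t=3: arr=3 -> substrate=1 bound=2 product=0
t=4: arr=3 -> substrate=4 bound=2 product=0
t=5: arr=0 -> substrate=4 bound=2 product=0
t=6: arr=2 -> substrate=6 bound=2 product=0
t=7: arr=0 -> substrate=4 bound=2 product=2
t=8: arr=0 -> substrate=4 bound=2 product=2
t=9: arr=2 -> substrate=6 bound=2 product=2
t=10: arr=0 -> substrate=6 bound=2 product=2
t=11: arr=0 -> substrate=4 bound=2 product=4
t=12: arr=0 -> substrate=4 bound=2 product=4
t=13: arr=1 -> substrate=5 bound=2 product=4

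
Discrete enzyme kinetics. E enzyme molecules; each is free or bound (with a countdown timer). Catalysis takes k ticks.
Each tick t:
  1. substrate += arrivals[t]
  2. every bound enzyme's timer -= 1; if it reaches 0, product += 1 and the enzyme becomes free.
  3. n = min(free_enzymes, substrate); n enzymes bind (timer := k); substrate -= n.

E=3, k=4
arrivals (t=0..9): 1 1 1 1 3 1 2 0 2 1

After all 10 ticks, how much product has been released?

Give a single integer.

Answer: 5

Derivation:
t=0: arr=1 -> substrate=0 bound=1 product=0
t=1: arr=1 -> substrate=0 bound=2 product=0
t=2: arr=1 -> substrate=0 bound=3 product=0
t=3: arr=1 -> substrate=1 bound=3 product=0
t=4: arr=3 -> substrate=3 bound=3 product=1
t=5: arr=1 -> substrate=3 bound=3 product=2
t=6: arr=2 -> substrate=4 bound=3 product=3
t=7: arr=0 -> substrate=4 bound=3 product=3
t=8: arr=2 -> substrate=5 bound=3 product=4
t=9: arr=1 -> substrate=5 bound=3 product=5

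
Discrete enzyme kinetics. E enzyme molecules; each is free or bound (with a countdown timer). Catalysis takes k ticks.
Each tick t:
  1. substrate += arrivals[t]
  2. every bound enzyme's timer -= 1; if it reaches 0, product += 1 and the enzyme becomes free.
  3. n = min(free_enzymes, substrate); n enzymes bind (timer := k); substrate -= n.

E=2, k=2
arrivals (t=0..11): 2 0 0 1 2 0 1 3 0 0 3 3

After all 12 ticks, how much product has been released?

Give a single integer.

Answer: 9

Derivation:
t=0: arr=2 -> substrate=0 bound=2 product=0
t=1: arr=0 -> substrate=0 bound=2 product=0
t=2: arr=0 -> substrate=0 bound=0 product=2
t=3: arr=1 -> substrate=0 bound=1 product=2
t=4: arr=2 -> substrate=1 bound=2 product=2
t=5: arr=0 -> substrate=0 bound=2 product=3
t=6: arr=1 -> substrate=0 bound=2 product=4
t=7: arr=3 -> substrate=2 bound=2 product=5
t=8: arr=0 -> substrate=1 bound=2 product=6
t=9: arr=0 -> substrate=0 bound=2 product=7
t=10: arr=3 -> substrate=2 bound=2 product=8
t=11: arr=3 -> substrate=4 bound=2 product=9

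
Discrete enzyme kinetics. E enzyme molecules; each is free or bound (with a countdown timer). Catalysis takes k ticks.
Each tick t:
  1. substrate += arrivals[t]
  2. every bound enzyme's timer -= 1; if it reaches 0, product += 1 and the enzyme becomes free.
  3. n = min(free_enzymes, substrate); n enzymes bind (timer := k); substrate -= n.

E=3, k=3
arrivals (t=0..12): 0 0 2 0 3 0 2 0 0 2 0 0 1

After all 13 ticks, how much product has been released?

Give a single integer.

t=0: arr=0 -> substrate=0 bound=0 product=0
t=1: arr=0 -> substrate=0 bound=0 product=0
t=2: arr=2 -> substrate=0 bound=2 product=0
t=3: arr=0 -> substrate=0 bound=2 product=0
t=4: arr=3 -> substrate=2 bound=3 product=0
t=5: arr=0 -> substrate=0 bound=3 product=2
t=6: arr=2 -> substrate=2 bound=3 product=2
t=7: arr=0 -> substrate=1 bound=3 product=3
t=8: arr=0 -> substrate=0 bound=2 product=5
t=9: arr=2 -> substrate=1 bound=3 product=5
t=10: arr=0 -> substrate=0 bound=3 product=6
t=11: arr=0 -> substrate=0 bound=2 product=7
t=12: arr=1 -> substrate=0 bound=2 product=8

Answer: 8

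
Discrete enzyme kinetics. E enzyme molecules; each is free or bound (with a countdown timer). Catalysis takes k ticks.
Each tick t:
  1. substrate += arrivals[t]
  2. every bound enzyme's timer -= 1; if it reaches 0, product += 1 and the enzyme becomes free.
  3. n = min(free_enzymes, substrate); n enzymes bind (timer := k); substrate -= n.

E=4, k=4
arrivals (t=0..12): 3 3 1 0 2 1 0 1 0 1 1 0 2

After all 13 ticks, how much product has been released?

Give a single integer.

t=0: arr=3 -> substrate=0 bound=3 product=0
t=1: arr=3 -> substrate=2 bound=4 product=0
t=2: arr=1 -> substrate=3 bound=4 product=0
t=3: arr=0 -> substrate=3 bound=4 product=0
t=4: arr=2 -> substrate=2 bound=4 product=3
t=5: arr=1 -> substrate=2 bound=4 product=4
t=6: arr=0 -> substrate=2 bound=4 product=4
t=7: arr=1 -> substrate=3 bound=4 product=4
t=8: arr=0 -> substrate=0 bound=4 product=7
t=9: arr=1 -> substrate=0 bound=4 product=8
t=10: arr=1 -> substrate=1 bound=4 product=8
t=11: arr=0 -> substrate=1 bound=4 product=8
t=12: arr=2 -> substrate=0 bound=4 product=11

Answer: 11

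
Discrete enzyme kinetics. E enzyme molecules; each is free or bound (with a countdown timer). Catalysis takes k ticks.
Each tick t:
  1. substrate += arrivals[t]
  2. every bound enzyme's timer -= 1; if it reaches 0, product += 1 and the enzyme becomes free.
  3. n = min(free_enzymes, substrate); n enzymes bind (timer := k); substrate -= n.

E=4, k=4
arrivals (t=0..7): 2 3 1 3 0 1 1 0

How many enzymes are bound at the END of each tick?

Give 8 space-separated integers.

Answer: 2 4 4 4 4 4 4 4

Derivation:
t=0: arr=2 -> substrate=0 bound=2 product=0
t=1: arr=3 -> substrate=1 bound=4 product=0
t=2: arr=1 -> substrate=2 bound=4 product=0
t=3: arr=3 -> substrate=5 bound=4 product=0
t=4: arr=0 -> substrate=3 bound=4 product=2
t=5: arr=1 -> substrate=2 bound=4 product=4
t=6: arr=1 -> substrate=3 bound=4 product=4
t=7: arr=0 -> substrate=3 bound=4 product=4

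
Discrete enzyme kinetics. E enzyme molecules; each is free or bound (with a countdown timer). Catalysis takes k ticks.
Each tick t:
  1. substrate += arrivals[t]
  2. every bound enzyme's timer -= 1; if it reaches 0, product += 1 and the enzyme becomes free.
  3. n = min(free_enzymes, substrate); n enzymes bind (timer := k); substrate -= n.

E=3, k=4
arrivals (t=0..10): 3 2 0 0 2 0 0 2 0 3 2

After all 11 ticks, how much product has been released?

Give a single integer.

Answer: 6

Derivation:
t=0: arr=3 -> substrate=0 bound=3 product=0
t=1: arr=2 -> substrate=2 bound=3 product=0
t=2: arr=0 -> substrate=2 bound=3 product=0
t=3: arr=0 -> substrate=2 bound=3 product=0
t=4: arr=2 -> substrate=1 bound=3 product=3
t=5: arr=0 -> substrate=1 bound=3 product=3
t=6: arr=0 -> substrate=1 bound=3 product=3
t=7: arr=2 -> substrate=3 bound=3 product=3
t=8: arr=0 -> substrate=0 bound=3 product=6
t=9: arr=3 -> substrate=3 bound=3 product=6
t=10: arr=2 -> substrate=5 bound=3 product=6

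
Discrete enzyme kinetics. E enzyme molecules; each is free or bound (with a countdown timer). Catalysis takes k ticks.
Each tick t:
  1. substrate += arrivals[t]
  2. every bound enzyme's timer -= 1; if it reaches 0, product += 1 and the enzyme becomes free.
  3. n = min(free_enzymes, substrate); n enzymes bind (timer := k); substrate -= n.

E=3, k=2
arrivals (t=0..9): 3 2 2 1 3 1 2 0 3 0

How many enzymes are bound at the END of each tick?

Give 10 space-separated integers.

Answer: 3 3 3 3 3 3 3 3 3 3

Derivation:
t=0: arr=3 -> substrate=0 bound=3 product=0
t=1: arr=2 -> substrate=2 bound=3 product=0
t=2: arr=2 -> substrate=1 bound=3 product=3
t=3: arr=1 -> substrate=2 bound=3 product=3
t=4: arr=3 -> substrate=2 bound=3 product=6
t=5: arr=1 -> substrate=3 bound=3 product=6
t=6: arr=2 -> substrate=2 bound=3 product=9
t=7: arr=0 -> substrate=2 bound=3 product=9
t=8: arr=3 -> substrate=2 bound=3 product=12
t=9: arr=0 -> substrate=2 bound=3 product=12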